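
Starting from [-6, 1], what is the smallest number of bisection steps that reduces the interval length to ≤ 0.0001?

Width after n steps is 7/2^n. Need 2^n ≥ 7/0.0001 = 70000.
2^16 = 65536 < 70000 ≤ 2^17 = 131072, so n = 17.

17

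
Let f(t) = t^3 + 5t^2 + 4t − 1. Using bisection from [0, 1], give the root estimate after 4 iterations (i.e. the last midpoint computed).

f(0.5) = 2.375 > 0, so the root lies in [0, 0.5]
f(0.25) = 0.328125 > 0, so the root lies in [0, 0.25]
f(0.125) = -0.419922 < 0, so the root lies in [0.125, 0.25]
f(0.1875) = -0.0676 < 0, so the root lies in [0.1875, 0.25]

0.1875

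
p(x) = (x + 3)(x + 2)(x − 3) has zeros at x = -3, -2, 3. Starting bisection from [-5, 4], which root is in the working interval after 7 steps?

3

m = -0.5, p(m) = -13.125 (−); new bracket [-0.5, 4]
m = 1.75, p(m) = -22.265625 (−); new bracket [1.75, 4]
m = 2.875, p(m) = -3.580078 (−); new bracket [2.875, 4]
m = 3.4375, p(m) = 15.3142 (+); new bracket [2.875, 3.4375]
m = 3.15625, p(m) = 4.9599 (+); new bracket [2.875, 3.15625]
m = 3.015625, p(m) = 0.4714 (+); new bracket [2.875, 3.015625]
m = 2.9453125, p(m) = -1.6079 (−); new bracket [2.9453125, 3.015625]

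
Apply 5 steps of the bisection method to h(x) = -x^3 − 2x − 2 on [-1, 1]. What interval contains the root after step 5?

x = 0 gives h = -2, negative; keep [-1, 0]
x = -0.5 gives h = -0.875, negative; keep [-1, -0.5]
x = -0.75 gives h = -0.078125, negative; keep [-1, -0.75]
x = -0.875 gives h = 0.4199, positive; keep [-0.875, -0.75]
x = -0.8125 gives h = 0.1614, positive; keep [-0.8125, -0.75]

[-0.8125, -0.75]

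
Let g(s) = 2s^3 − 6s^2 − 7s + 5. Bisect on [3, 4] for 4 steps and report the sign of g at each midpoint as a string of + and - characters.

--++

g(3.5) = -7.25 < 0, so the root lies in [3.5, 4]
g(3.75) = -0.15625 < 0, so the root lies in [3.75, 4]
g(3.875) = 4.152344 > 0, so the root lies in [3.75, 3.875]
g(3.8125) = 1.9321 > 0, so the root lies in [3.75, 3.8125]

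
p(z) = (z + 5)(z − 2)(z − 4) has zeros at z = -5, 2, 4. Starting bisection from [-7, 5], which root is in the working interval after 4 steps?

-5

z = -1 gives p = 60, positive; keep [-7, -1]
z = -4 gives p = 48, positive; keep [-7, -4]
z = -5.5 gives p = -35.625, negative; keep [-5.5, -4]
z = -4.75 gives p = 14.7656, positive; keep [-5.5, -4.75]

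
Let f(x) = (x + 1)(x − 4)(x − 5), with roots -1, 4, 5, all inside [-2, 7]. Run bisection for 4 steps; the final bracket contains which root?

midpoint 2.5: f = 13.125 > 0 → [-2, 2.5]
midpoint 0.25: f = 22.265625 > 0 → [-2, 0.25]
midpoint -0.875: f = 3.580078 > 0 → [-2, -0.875]
midpoint -1.4375: f = -15.3142 < 0 → [-1.4375, -0.875]

-1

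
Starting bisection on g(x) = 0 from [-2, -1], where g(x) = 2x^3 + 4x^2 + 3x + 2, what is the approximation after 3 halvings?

-1.375

x = -1.5 gives g = -0.25, negative; keep [-1.5, -1]
x = -1.25 gives g = 0.59375, positive; keep [-1.5, -1.25]
x = -1.375 gives g = 0.238281, positive; keep [-1.5, -1.375]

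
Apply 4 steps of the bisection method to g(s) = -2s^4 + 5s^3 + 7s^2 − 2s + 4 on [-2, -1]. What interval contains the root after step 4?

[-1.375, -1.3125]

midpoint -1.5: g = -4.25 < 0 → [-1.5, -1]
midpoint -1.25: g = 2.789062 > 0 → [-1.5, -1.25]
midpoint -1.375: g = -0.162598 < 0 → [-1.375, -1.25]
midpoint -1.3125: g = 1.4436 > 0 → [-1.375, -1.3125]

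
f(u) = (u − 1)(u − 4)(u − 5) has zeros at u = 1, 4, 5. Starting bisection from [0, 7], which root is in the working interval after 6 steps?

1

m = 3.5, f(m) = 1.875 (+); new bracket [0, 3.5]
m = 1.75, f(m) = 5.484375 (+); new bracket [0, 1.75]
m = 0.875, f(m) = -1.611328 (−); new bracket [0.875, 1.75]
m = 1.3125, f(m) = 3.0969 (+); new bracket [0.875, 1.3125]
m = 1.09375, f(m) = 1.0643 (+); new bracket [0.875, 1.09375]
m = 0.984375, f(m) = -0.1892 (−); new bracket [0.984375, 1.09375]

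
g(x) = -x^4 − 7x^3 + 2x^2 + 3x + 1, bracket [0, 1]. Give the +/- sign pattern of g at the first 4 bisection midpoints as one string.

x = 0.5 gives g = 2.0625, positive; keep [0.5, 1]
x = 0.75 gives g = 1.105469, positive; keep [0.75, 1]
x = 0.875 gives g = -0.119385, negative; keep [0.75, 0.875]
x = 0.8125 gives g = 0.5674, positive; keep [0.8125, 0.875]

++-+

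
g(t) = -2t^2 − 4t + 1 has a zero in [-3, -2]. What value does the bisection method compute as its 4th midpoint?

-2.1875

g(-2.5) = -1.5 < 0, so the root lies in [-2.5, -2]
g(-2.25) = -0.125 < 0, so the root lies in [-2.25, -2]
g(-2.125) = 0.46875 > 0, so the root lies in [-2.25, -2.125]
g(-2.1875) = 0.1797 > 0, so the root lies in [-2.25, -2.1875]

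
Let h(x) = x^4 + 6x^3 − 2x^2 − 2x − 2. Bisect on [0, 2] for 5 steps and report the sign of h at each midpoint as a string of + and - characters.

+---+

midpoint 1: h = 1 > 0 → [0, 1]
midpoint 0.5: h = -2.6875 < 0 → [0.5, 1]
midpoint 0.75: h = -1.777344 < 0 → [0.75, 1]
midpoint 0.875: h = -0.6755 < 0 → [0.875, 1]
midpoint 0.9375: h = 0.0835 > 0 → [0.875, 0.9375]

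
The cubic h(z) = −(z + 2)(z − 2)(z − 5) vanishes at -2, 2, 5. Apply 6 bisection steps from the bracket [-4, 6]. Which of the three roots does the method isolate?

-2

midpoint 1: h = -12 < 0 → [-4, 1]
midpoint -1.5: h = -11.375 < 0 → [-4, -1.5]
midpoint -2.75: h = 27.609375 > 0 → [-2.75, -1.5]
midpoint -2.125: h = 3.6738 > 0 → [-2.125, -1.5]
midpoint -1.8125: h = -4.8699 < 0 → [-2.125, -1.8125]
midpoint -1.96875: h = -0.8643 < 0 → [-2.125, -1.96875]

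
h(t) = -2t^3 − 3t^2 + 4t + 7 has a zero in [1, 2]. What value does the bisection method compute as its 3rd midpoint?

1.375

m = 1.5, h(m) = -0.5 (−); new bracket [1, 1.5]
m = 1.25, h(m) = 3.40625 (+); new bracket [1.25, 1.5]
m = 1.375, h(m) = 1.628906 (+); new bracket [1.375, 1.5]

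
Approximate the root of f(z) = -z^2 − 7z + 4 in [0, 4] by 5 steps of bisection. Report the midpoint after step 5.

z = 2 gives f = -14, negative; keep [0, 2]
z = 1 gives f = -4, negative; keep [0, 1]
z = 0.5 gives f = 0.25, positive; keep [0.5, 1]
z = 0.75 gives f = -1.8125, negative; keep [0.5, 0.75]
z = 0.625 gives f = -0.7656, negative; keep [0.5, 0.625]

0.625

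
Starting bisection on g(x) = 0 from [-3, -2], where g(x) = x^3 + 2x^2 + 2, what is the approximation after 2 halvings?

-2.25

g(-2.5) = -1.125 < 0, so the root lies in [-2.5, -2]
g(-2.25) = 0.734375 > 0, so the root lies in [-2.5, -2.25]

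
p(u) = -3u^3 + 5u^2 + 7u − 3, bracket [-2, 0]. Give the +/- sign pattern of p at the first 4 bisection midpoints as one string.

-++-

u = -1 gives p = -2, negative; keep [-2, -1]
u = -1.5 gives p = 7.875, positive; keep [-1.5, -1]
u = -1.25 gives p = 1.921875, positive; keep [-1.25, -1]
u = -1.125 gives p = -0.2754, negative; keep [-1.25, -1.125]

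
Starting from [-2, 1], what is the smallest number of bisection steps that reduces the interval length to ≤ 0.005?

Width after n steps is 3/2^n. Need 2^n ≥ 3/0.005 = 600.
2^9 = 512 < 600 ≤ 2^10 = 1024, so n = 10.

10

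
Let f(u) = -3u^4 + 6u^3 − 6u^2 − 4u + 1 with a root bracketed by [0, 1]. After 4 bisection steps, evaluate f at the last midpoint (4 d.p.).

u = 0.5 gives f = -1.9375, negative; keep [0, 0.5]
u = 0.25 gives f = -0.292969, negative; keep [0, 0.25]
u = 0.125 gives f = 0.417236, positive; keep [0.125, 0.25]
u = 0.1875 gives f = 0.0749, positive; keep [0.1875, 0.25]

0.0749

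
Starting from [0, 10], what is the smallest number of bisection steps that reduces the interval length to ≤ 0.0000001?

Width after n steps is 10/2^n. Need 2^n ≥ 10/0.0000001 = 100000000.
2^26 = 67108864 < 100000000 ≤ 2^27 = 134217728, so n = 27.

27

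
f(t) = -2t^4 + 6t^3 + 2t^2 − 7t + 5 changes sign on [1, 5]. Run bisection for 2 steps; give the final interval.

[3, 4]

f(3) = 2 > 0, so the root lies in [3, 5]
f(4) = -119 < 0, so the root lies in [3, 4]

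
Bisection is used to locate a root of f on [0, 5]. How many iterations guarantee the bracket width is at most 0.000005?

20

Width after n steps is 5/2^n. Need 2^n ≥ 5/0.000005 = 1000000.
2^19 = 524288 < 1000000 ≤ 2^20 = 1048576, so n = 20.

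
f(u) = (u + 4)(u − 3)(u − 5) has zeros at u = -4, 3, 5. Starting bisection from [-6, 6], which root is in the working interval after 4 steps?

-4

m = 0, f(m) = 60 (+); new bracket [-6, 0]
m = -3, f(m) = 48 (+); new bracket [-6, -3]
m = -4.5, f(m) = -35.625 (−); new bracket [-4.5, -3]
m = -3.75, f(m) = 14.7656 (+); new bracket [-4.5, -3.75]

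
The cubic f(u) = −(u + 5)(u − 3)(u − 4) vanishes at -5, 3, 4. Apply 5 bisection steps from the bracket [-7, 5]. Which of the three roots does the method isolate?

f(-1) = -80 < 0, so the root lies in [-7, -1]
f(-4) = -56 < 0, so the root lies in [-7, -4]
f(-5.5) = 40.375 > 0, so the root lies in [-5.5, -4]
f(-4.75) = -16.9531 < 0, so the root lies in [-5.5, -4.75]
f(-5.125) = 9.2676 > 0, so the root lies in [-5.125, -4.75]

-5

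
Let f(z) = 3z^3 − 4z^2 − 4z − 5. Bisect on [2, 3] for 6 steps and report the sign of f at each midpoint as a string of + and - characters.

+-++++

f(2.5) = 6.875 > 0, so the root lies in [2, 2.5]
f(2.25) = -0.078125 < 0, so the root lies in [2.25, 2.5]
f(2.375) = 3.126953 > 0, so the root lies in [2.25, 2.375]
f(2.3125) = 1.4587 > 0, so the root lies in [2.25, 2.3125]
f(2.28125) = 0.6742 > 0, so the root lies in [2.25, 2.28125]
f(2.265625) = 0.294 > 0, so the root lies in [2.25, 2.265625]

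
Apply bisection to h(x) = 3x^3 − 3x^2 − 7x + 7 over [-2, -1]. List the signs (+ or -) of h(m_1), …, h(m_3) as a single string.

m = -1.5, h(m) = 0.625 (+); new bracket [-2, -1.5]
m = -1.75, h(m) = -6.015625 (−); new bracket [-1.75, -1.5]
m = -1.625, h(m) = -2.419922 (−); new bracket [-1.625, -1.5]

+--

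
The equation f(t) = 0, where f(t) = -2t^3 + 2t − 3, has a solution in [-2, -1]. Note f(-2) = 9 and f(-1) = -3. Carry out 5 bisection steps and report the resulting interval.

[-1.4375, -1.40625]

midpoint -1.5: f = 0.75 > 0 → [-1.5, -1]
midpoint -1.25: f = -1.59375 < 0 → [-1.5, -1.25]
midpoint -1.375: f = -0.550781 < 0 → [-1.5, -1.375]
midpoint -1.4375: f = 0.0659 > 0 → [-1.4375, -1.375]
midpoint -1.40625: f = -0.2507 < 0 → [-1.4375, -1.40625]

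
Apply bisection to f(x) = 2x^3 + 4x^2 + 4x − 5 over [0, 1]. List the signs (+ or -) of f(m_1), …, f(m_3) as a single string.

midpoint 0.5: f = -1.75 < 0 → [0.5, 1]
midpoint 0.75: f = 1.09375 > 0 → [0.5, 0.75]
midpoint 0.625: f = -0.449219 < 0 → [0.625, 0.75]

-+-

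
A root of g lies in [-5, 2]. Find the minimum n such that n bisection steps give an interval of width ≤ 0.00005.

Width after n steps is 7/2^n. Need 2^n ≥ 7/0.00005 = 140000.
2^17 = 131072 < 140000 ≤ 2^18 = 262144, so n = 18.

18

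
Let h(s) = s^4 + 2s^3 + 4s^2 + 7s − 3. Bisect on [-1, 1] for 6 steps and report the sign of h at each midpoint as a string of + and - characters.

h(0) = -3 < 0, so the root lies in [0, 1]
h(0.5) = 1.8125 > 0, so the root lies in [0, 0.5]
h(0.25) = -0.964844 < 0, so the root lies in [0.25, 0.5]
h(0.375) = 0.3127 > 0, so the root lies in [0.25, 0.375]
h(0.3125) = -0.3513 < 0, so the root lies in [0.3125, 0.375]
h(0.34375) = -0.0259 < 0, so the root lies in [0.34375, 0.375]

-+-+--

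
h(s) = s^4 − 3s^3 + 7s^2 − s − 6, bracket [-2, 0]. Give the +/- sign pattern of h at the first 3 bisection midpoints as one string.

midpoint -1: h = 6 > 0 → [-1, 0]
midpoint -0.5: h = -3.3125 < 0 → [-1, -0.5]
midpoint -0.75: h = 0.269531 > 0 → [-0.75, -0.5]

+-+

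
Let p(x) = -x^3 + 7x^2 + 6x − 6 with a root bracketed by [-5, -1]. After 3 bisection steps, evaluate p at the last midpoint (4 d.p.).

4.1250

p(-3) = 66 > 0, so the root lies in [-3, -1]
p(-2) = 18 > 0, so the root lies in [-2, -1]
p(-1.5) = 4.125 > 0, so the root lies in [-1.5, -1]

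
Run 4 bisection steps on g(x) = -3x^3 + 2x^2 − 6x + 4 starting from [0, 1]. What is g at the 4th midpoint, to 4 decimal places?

-0.1545

midpoint 0.5: g = 1.125 > 0 → [0.5, 1]
midpoint 0.75: g = -0.640625 < 0 → [0.5, 0.75]
midpoint 0.625: g = 0.298828 > 0 → [0.625, 0.75]
midpoint 0.6875: g = -0.1545 < 0 → [0.625, 0.6875]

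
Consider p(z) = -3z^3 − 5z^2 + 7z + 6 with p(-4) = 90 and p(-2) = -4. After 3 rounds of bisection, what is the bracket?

[-2.5, -2.25]

z = -3 gives p = 21, positive; keep [-3, -2]
z = -2.5 gives p = 4.125, positive; keep [-2.5, -2]
z = -2.25 gives p = -0.890625, negative; keep [-2.5, -2.25]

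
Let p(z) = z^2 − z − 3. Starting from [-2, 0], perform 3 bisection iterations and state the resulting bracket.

p(-1) = -1 < 0, so the root lies in [-2, -1]
p(-1.5) = 0.75 > 0, so the root lies in [-1.5, -1]
p(-1.25) = -0.1875 < 0, so the root lies in [-1.5, -1.25]

[-1.5, -1.25]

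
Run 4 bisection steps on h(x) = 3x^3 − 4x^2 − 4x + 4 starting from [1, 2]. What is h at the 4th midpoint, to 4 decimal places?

m = 1.5, h(m) = -0.875 (−); new bracket [1.5, 2]
m = 1.75, h(m) = 0.828125 (+); new bracket [1.5, 1.75]
m = 1.625, h(m) = -0.189453 (−); new bracket [1.625, 1.75]
m = 1.6875, h(m) = 0.2756 (+); new bracket [1.625, 1.6875]

0.2756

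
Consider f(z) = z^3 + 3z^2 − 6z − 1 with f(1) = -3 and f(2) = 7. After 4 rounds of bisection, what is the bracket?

[1.4375, 1.5]

m = 1.5, f(m) = 0.125 (+); new bracket [1, 1.5]
m = 1.25, f(m) = -1.859375 (−); new bracket [1.25, 1.5]
m = 1.375, f(m) = -0.978516 (−); new bracket [1.375, 1.5]
m = 1.4375, f(m) = -0.4553 (−); new bracket [1.4375, 1.5]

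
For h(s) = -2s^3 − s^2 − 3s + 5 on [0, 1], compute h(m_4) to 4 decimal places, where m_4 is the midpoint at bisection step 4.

-0.3394

s = 0.5 gives h = 3, positive; keep [0.5, 1]
s = 0.75 gives h = 1.34375, positive; keep [0.75, 1]
s = 0.875 gives h = 0.269531, positive; keep [0.875, 1]
s = 0.9375 gives h = -0.3394, negative; keep [0.875, 0.9375]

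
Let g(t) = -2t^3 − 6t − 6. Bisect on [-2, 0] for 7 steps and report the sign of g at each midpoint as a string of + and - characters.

+--+-++

m = -1, g(m) = 2 (+); new bracket [-1, 0]
m = -0.5, g(m) = -2.75 (−); new bracket [-1, -0.5]
m = -0.75, g(m) = -0.65625 (−); new bracket [-1, -0.75]
m = -0.875, g(m) = 0.5898 (+); new bracket [-0.875, -0.75]
m = -0.8125, g(m) = -0.0522 (−); new bracket [-0.875, -0.8125]
m = -0.84375, g(m) = 0.2639 (+); new bracket [-0.84375, -0.8125]
m = -0.828125, g(m) = 0.1046 (+); new bracket [-0.828125, -0.8125]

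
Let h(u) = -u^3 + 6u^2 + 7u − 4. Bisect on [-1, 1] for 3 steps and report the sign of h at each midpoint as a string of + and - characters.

midpoint 0: h = -4 < 0 → [0, 1]
midpoint 0.5: h = 0.875 > 0 → [0, 0.5]
midpoint 0.25: h = -1.890625 < 0 → [0.25, 0.5]

-+-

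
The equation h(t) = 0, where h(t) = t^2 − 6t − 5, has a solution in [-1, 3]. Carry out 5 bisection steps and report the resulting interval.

[-0.75, -0.625]

h(1) = -10 < 0, so the root lies in [-1, 1]
h(0) = -5 < 0, so the root lies in [-1, 0]
h(-0.5) = -1.75 < 0, so the root lies in [-1, -0.5]
h(-0.75) = 0.0625 > 0, so the root lies in [-0.75, -0.5]
h(-0.625) = -0.8594 < 0, so the root lies in [-0.75, -0.625]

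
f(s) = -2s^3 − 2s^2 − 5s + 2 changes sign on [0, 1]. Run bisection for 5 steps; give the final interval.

[0.3125, 0.34375]

s = 0.5 gives f = -1.25, negative; keep [0, 0.5]
s = 0.25 gives f = 0.59375, positive; keep [0.25, 0.5]
s = 0.375 gives f = -0.261719, negative; keep [0.25, 0.375]
s = 0.3125 gives f = 0.1812, positive; keep [0.3125, 0.375]
s = 0.34375 gives f = -0.0363, negative; keep [0.3125, 0.34375]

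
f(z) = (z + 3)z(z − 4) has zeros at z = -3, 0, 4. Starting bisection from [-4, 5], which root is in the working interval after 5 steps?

4

m = 0.5, f(m) = -6.125 (−); new bracket [0.5, 5]
m = 2.75, f(m) = -19.765625 (−); new bracket [2.75, 5]
m = 3.875, f(m) = -3.330078 (−); new bracket [3.875, 5]
m = 4.4375, f(m) = 14.4392 (+); new bracket [3.875, 4.4375]
m = 4.15625, f(m) = 4.6474 (+); new bracket [3.875, 4.15625]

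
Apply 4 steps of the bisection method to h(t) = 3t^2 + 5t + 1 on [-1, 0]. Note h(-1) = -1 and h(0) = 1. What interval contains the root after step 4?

t = -0.5 gives h = -0.75, negative; keep [-0.5, 0]
t = -0.25 gives h = -0.0625, negative; keep [-0.25, 0]
t = -0.125 gives h = 0.421875, positive; keep [-0.25, -0.125]
t = -0.1875 gives h = 0.168, positive; keep [-0.25, -0.1875]

[-0.25, -0.1875]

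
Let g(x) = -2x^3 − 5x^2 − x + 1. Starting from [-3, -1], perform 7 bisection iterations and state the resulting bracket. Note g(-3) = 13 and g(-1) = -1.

[-2.171875, -2.15625]

m = -2, g(m) = -1 (−); new bracket [-3, -2]
m = -2.5, g(m) = 3.5 (+); new bracket [-2.5, -2]
m = -2.25, g(m) = 0.71875 (+); new bracket [-2.25, -2]
m = -2.125, g(m) = -0.2617 (−); new bracket [-2.25, -2.125]
m = -2.1875, g(m) = 0.1968 (+); new bracket [-2.1875, -2.125]
m = -2.15625, g(m) = -0.0402 (−); new bracket [-2.1875, -2.15625]
m = -2.171875, g(m) = 0.0763 (+); new bracket [-2.171875, -2.15625]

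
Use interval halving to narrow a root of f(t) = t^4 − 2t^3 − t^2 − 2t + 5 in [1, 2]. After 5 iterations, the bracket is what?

[1.15625, 1.1875]

f(1.5) = -1.9375 < 0, so the root lies in [1, 1.5]
f(1.25) = -0.527344 < 0, so the root lies in [1, 1.25]
f(1.125) = 0.238525 > 0, so the root lies in [1.125, 1.25]
f(1.1875) = -0.1457 < 0, so the root lies in [1.125, 1.1875]
f(1.15625) = 0.0463 > 0, so the root lies in [1.15625, 1.1875]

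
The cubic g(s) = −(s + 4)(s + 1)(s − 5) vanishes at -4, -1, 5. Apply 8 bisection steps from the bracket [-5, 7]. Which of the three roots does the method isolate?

midpoint 1: g = 40 > 0 → [1, 7]
midpoint 4: g = 40 > 0 → [4, 7]
midpoint 5.5: g = -30.875 < 0 → [4, 5.5]
midpoint 4.75: g = 12.5781 > 0 → [4.75, 5.5]
midpoint 5.125: g = -6.9863 < 0 → [4.75, 5.125]
midpoint 4.9375: g = 3.3167 > 0 → [4.9375, 5.125]
midpoint 5.03125: g = -1.7022 < 0 → [4.9375, 5.03125]
midpoint 4.984375: g = 0.8401 > 0 → [4.984375, 5.03125]

5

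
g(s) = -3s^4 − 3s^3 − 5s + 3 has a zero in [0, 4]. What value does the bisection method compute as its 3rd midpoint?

0.5

m = 2, g(m) = -79 (−); new bracket [0, 2]
m = 1, g(m) = -8 (−); new bracket [0, 1]
m = 0.5, g(m) = -0.0625 (−); new bracket [0, 0.5]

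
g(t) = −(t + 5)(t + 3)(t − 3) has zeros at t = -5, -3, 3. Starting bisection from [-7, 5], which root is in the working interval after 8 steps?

3

midpoint -1: g = 32 > 0 → [-1, 5]
midpoint 2: g = 35 > 0 → [2, 5]
midpoint 3.5: g = -27.625 < 0 → [2, 3.5]
midpoint 2.75: g = 11.1406 > 0 → [2.75, 3.5]
midpoint 3.125: g = -6.2207 < 0 → [2.75, 3.125]
midpoint 2.9375: g = 2.9456 > 0 → [2.9375, 3.125]
midpoint 3.03125: g = -1.5137 < 0 → [2.9375, 3.03125]
midpoint 2.984375: g = 0.7466 > 0 → [2.984375, 3.03125]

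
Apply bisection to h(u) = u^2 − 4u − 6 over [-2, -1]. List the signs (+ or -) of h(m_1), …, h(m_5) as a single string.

midpoint -1.5: h = 2.25 > 0 → [-1.5, -1]
midpoint -1.25: h = 0.5625 > 0 → [-1.25, -1]
midpoint -1.125: h = -0.234375 < 0 → [-1.25, -1.125]
midpoint -1.1875: h = 0.1602 > 0 → [-1.1875, -1.125]
midpoint -1.15625: h = -0.0381 < 0 → [-1.1875, -1.15625]

++-+-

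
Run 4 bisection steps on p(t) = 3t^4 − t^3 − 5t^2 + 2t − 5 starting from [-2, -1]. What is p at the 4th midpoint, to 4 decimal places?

1.3641

midpoint -1.5: p = -0.6875 < 0 → [-2, -1.5]
midpoint -1.75: p = 9.683594 > 0 → [-1.75, -1.5]
midpoint -1.625: p = 3.756592 > 0 → [-1.625, -1.5]
midpoint -1.5625: p = 1.3641 > 0 → [-1.5625, -1.5]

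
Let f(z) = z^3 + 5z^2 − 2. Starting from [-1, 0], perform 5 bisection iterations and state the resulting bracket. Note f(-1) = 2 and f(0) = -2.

f(-0.5) = -0.875 < 0, so the root lies in [-1, -0.5]
f(-0.75) = 0.390625 > 0, so the root lies in [-0.75, -0.5]
f(-0.625) = -0.291016 < 0, so the root lies in [-0.75, -0.625]
f(-0.6875) = 0.0383 > 0, so the root lies in [-0.6875, -0.625]
f(-0.65625) = -0.1293 < 0, so the root lies in [-0.6875, -0.65625]

[-0.6875, -0.65625]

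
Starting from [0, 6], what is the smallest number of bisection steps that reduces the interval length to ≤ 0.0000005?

24

Width after n steps is 6/2^n. Need 2^n ≥ 6/0.0000005 = 12000000.
2^23 = 8388608 < 12000000 ≤ 2^24 = 16777216, so n = 24.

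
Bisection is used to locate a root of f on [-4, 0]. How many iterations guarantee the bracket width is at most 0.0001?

16

Width after n steps is 4/2^n. Need 2^n ≥ 4/0.0001 = 40000.
2^15 = 32768 < 40000 ≤ 2^16 = 65536, so n = 16.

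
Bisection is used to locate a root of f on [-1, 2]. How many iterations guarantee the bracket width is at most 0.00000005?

26

Width after n steps is 3/2^n. Need 2^n ≥ 3/0.00000005 = 60000000.
2^25 = 33554432 < 60000000 ≤ 2^26 = 67108864, so n = 26.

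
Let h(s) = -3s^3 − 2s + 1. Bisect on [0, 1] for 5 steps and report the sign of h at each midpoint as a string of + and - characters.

m = 0.5, h(m) = -0.375 (−); new bracket [0, 0.5]
m = 0.25, h(m) = 0.453125 (+); new bracket [0.25, 0.5]
m = 0.375, h(m) = 0.091797 (+); new bracket [0.375, 0.5]
m = 0.4375, h(m) = -0.1262 (−); new bracket [0.375, 0.4375]
m = 0.40625, h(m) = -0.0136 (−); new bracket [0.375, 0.40625]

-++--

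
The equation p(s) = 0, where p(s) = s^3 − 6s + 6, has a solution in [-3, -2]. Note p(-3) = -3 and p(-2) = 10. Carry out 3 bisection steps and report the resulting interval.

[-2.875, -2.75]

s = -2.5 gives p = 5.375, positive; keep [-3, -2.5]
s = -2.75 gives p = 1.703125, positive; keep [-3, -2.75]
s = -2.875 gives p = -0.513672, negative; keep [-2.875, -2.75]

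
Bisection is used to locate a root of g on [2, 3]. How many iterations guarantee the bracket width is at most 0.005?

8

Width after n steps is 1/2^n. Need 2^n ≥ 1/0.005 = 200.
2^7 = 128 < 200 ≤ 2^8 = 256, so n = 8.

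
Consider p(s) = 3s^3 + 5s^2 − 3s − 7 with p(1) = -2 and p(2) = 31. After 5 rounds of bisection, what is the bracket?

[1.09375, 1.125]

midpoint 1.5: p = 9.875 > 0 → [1, 1.5]
midpoint 1.25: p = 2.921875 > 0 → [1, 1.25]
midpoint 1.125: p = 0.224609 > 0 → [1, 1.125]
midpoint 1.0625: p = -0.9446 < 0 → [1.0625, 1.125]
midpoint 1.09375: p = -0.3745 < 0 → [1.09375, 1.125]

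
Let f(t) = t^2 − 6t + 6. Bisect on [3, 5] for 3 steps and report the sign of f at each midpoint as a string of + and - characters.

t = 4 gives f = -2, negative; keep [4, 5]
t = 4.5 gives f = -0.75, negative; keep [4.5, 5]
t = 4.75 gives f = 0.0625, positive; keep [4.5, 4.75]

--+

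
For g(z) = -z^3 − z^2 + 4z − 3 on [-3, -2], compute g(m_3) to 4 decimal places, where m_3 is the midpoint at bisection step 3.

z = -2.5 gives g = -3.625, negative; keep [-3, -2.5]
z = -2.75 gives g = -0.765625, negative; keep [-3, -2.75]
z = -2.875 gives g = 0.998047, positive; keep [-2.875, -2.75]

0.9980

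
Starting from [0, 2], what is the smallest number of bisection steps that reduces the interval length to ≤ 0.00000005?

26

Width after n steps is 2/2^n. Need 2^n ≥ 2/0.00000005 = 40000000.
2^25 = 33554432 < 40000000 ≤ 2^26 = 67108864, so n = 26.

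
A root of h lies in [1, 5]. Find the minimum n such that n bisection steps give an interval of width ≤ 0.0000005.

23

Width after n steps is 4/2^n. Need 2^n ≥ 4/0.0000005 = 8000000.
2^22 = 4194304 < 8000000 ≤ 2^23 = 8388608, so n = 23.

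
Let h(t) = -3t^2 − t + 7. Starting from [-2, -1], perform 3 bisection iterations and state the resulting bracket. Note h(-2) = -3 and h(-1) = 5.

h(-1.5) = 1.75 > 0, so the root lies in [-2, -1.5]
h(-1.75) = -0.4375 < 0, so the root lies in [-1.75, -1.5]
h(-1.625) = 0.703125 > 0, so the root lies in [-1.75, -1.625]

[-1.75, -1.625]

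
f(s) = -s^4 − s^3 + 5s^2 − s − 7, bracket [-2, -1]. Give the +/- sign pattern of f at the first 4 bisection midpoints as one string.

+++-

m = -1.5, f(m) = 4.0625 (+); new bracket [-1.5, -1]
m = -1.25, f(m) = 1.574219 (+); new bracket [-1.25, -1]
m = -1.125, f(m) = 0.275146 (+); new bracket [-1.125, -1]
m = -1.0625, f(m) = -0.3679 (−); new bracket [-1.125, -1.0625]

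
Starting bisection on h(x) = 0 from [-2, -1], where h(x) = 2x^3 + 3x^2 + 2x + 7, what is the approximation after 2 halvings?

m = -1.5, h(m) = 4 (+); new bracket [-2, -1.5]
m = -1.75, h(m) = 1.96875 (+); new bracket [-2, -1.75]

-1.75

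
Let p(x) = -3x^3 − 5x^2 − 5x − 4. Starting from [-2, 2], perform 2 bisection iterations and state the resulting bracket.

m = 0, p(m) = -4 (−); new bracket [-2, 0]
m = -1, p(m) = -1 (−); new bracket [-2, -1]

[-2, -1]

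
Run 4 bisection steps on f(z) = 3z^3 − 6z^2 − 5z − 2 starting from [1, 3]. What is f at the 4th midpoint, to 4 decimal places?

m = 2, f(m) = -12 (−); new bracket [2, 3]
m = 2.5, f(m) = -5.125 (−); new bracket [2.5, 3]
m = 2.75, f(m) = 1.265625 (+); new bracket [2.5, 2.75]
m = 2.625, f(m) = -2.2051 (−); new bracket [2.625, 2.75]

-2.2051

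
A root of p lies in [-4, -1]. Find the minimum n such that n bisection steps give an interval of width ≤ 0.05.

6

Width after n steps is 3/2^n. Need 2^n ≥ 3/0.05 = 60.
2^5 = 32 < 60 ≤ 2^6 = 64, so n = 6.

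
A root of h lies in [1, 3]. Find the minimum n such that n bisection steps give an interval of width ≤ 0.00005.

Width after n steps is 2/2^n. Need 2^n ≥ 2/0.00005 = 40000.
2^15 = 32768 < 40000 ≤ 2^16 = 65536, so n = 16.

16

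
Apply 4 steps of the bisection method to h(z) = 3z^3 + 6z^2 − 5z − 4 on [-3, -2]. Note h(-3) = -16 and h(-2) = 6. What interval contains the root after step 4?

midpoint -2.5: h = -0.875 < 0 → [-2.5, -2]
midpoint -2.25: h = 3.453125 > 0 → [-2.5, -2.25]
midpoint -2.375: h = 1.529297 > 0 → [-2.5, -2.375]
midpoint -2.4375: h = 0.3894 > 0 → [-2.5, -2.4375]

[-2.5, -2.4375]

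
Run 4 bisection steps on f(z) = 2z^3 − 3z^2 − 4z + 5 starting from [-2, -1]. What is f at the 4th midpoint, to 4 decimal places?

f(-1.5) = -2.5 < 0, so the root lies in [-1.5, -1]
f(-1.25) = 1.40625 > 0, so the root lies in [-1.5, -1.25]
f(-1.375) = -0.371094 < 0, so the root lies in [-1.375, -1.25]
f(-1.3125) = 0.5601 > 0, so the root lies in [-1.375, -1.3125]

0.5601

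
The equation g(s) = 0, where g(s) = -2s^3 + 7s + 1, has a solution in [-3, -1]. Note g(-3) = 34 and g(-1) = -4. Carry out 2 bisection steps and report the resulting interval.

[-2, -1.5]

m = -2, g(m) = 3 (+); new bracket [-2, -1]
m = -1.5, g(m) = -2.75 (−); new bracket [-2, -1.5]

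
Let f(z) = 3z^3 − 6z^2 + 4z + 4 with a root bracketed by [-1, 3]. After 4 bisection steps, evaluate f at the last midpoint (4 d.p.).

m = 1, f(m) = 5 (+); new bracket [-1, 1]
m = 0, f(m) = 4 (+); new bracket [-1, 0]
m = -0.5, f(m) = 0.125 (+); new bracket [-1, -0.5]
m = -0.75, f(m) = -3.6406 (−); new bracket [-0.75, -0.5]

-3.6406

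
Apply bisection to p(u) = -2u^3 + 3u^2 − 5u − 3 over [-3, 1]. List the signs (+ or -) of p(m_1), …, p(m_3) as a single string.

m = -1, p(m) = 7 (+); new bracket [-1, 1]
m = 0, p(m) = -3 (−); new bracket [-1, 0]
m = -0.5, p(m) = 0.5 (+); new bracket [-0.5, 0]

+-+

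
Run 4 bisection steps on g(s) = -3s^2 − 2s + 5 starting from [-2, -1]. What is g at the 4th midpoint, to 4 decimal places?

g(-1.5) = 1.25 > 0, so the root lies in [-2, -1.5]
g(-1.75) = -0.6875 < 0, so the root lies in [-1.75, -1.5]
g(-1.625) = 0.328125 > 0, so the root lies in [-1.75, -1.625]
g(-1.6875) = -0.168 < 0, so the root lies in [-1.6875, -1.625]

-0.1680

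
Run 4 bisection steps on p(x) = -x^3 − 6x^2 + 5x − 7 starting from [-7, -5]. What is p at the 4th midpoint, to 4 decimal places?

-0.0176

p(-6) = -37 < 0, so the root lies in [-7, -6]
p(-6.5) = -18.375 < 0, so the root lies in [-7, -6.5]
p(-6.75) = -6.578125 < 0, so the root lies in [-7, -6.75]
p(-6.875) = -0.0176 < 0, so the root lies in [-7, -6.875]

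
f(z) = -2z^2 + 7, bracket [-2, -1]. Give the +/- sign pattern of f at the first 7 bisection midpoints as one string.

++-++++

midpoint -1.5: f = 2.5 > 0 → [-2, -1.5]
midpoint -1.75: f = 0.875 > 0 → [-2, -1.75]
midpoint -1.875: f = -0.03125 < 0 → [-1.875, -1.75]
midpoint -1.8125: f = 0.4297 > 0 → [-1.875, -1.8125]
midpoint -1.84375: f = 0.2012 > 0 → [-1.875, -1.84375]
midpoint -1.859375: f = 0.0854 > 0 → [-1.875, -1.859375]
midpoint -1.8671875: f = 0.0272 > 0 → [-1.875, -1.8671875]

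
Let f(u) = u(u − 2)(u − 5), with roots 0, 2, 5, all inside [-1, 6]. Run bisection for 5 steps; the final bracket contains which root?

u = 2.5 gives f = -3.125, negative; keep [2.5, 6]
u = 4.25 gives f = -7.171875, negative; keep [4.25, 6]
u = 5.125 gives f = 2.001953, positive; keep [4.25, 5.125]
u = 4.6875 gives f = -3.9368, negative; keep [4.6875, 5.125]
u = 4.90625 gives f = -1.3368, negative; keep [4.90625, 5.125]

5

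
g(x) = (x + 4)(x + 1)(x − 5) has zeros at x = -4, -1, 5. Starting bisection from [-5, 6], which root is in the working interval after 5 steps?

x = 0.5 gives g = -30.375, negative; keep [0.5, 6]
x = 3.25 gives g = -53.921875, negative; keep [3.25, 6]
x = 4.625 gives g = -18.193359, negative; keep [4.625, 6]
x = 5.3125 gives g = 18.3704, positive; keep [4.625, 5.3125]
x = 4.96875 gives g = -1.6729, negative; keep [4.96875, 5.3125]

5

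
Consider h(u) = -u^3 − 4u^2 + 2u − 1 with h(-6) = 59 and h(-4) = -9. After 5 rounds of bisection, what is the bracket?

[-4.5, -4.4375]

u = -5 gives h = 14, positive; keep [-5, -4]
u = -4.5 gives h = 0.125, positive; keep [-4.5, -4]
u = -4.25 gives h = -4.984375, negative; keep [-4.5, -4.25]
u = -4.375 gives h = -2.5723, negative; keep [-4.5, -4.375]
u = -4.4375 gives h = -1.26, negative; keep [-4.5, -4.4375]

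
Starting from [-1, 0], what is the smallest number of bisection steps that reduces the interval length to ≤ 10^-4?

14

Width after n steps is 1/2^n. Need 2^n ≥ 1/10^-4 = 10000.
2^13 = 8192 < 10000 ≤ 2^14 = 16384, so n = 14.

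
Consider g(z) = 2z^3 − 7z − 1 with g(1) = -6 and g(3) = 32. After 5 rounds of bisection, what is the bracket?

[1.9375, 2]

z = 2 gives g = 1, positive; keep [1, 2]
z = 1.5 gives g = -4.75, negative; keep [1.5, 2]
z = 1.75 gives g = -2.53125, negative; keep [1.75, 2]
z = 1.875 gives g = -0.9414, negative; keep [1.875, 2]
z = 1.9375 gives g = -0.0161, negative; keep [1.9375, 2]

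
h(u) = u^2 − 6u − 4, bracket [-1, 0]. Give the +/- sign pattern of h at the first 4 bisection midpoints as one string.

u = -0.5 gives h = -0.75, negative; keep [-1, -0.5]
u = -0.75 gives h = 1.0625, positive; keep [-0.75, -0.5]
u = -0.625 gives h = 0.140625, positive; keep [-0.625, -0.5]
u = -0.5625 gives h = -0.3086, negative; keep [-0.625, -0.5625]

-++-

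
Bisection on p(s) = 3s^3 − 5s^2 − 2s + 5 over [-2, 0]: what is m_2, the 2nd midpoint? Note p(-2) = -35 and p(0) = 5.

midpoint -1: p = -1 < 0 → [-1, 0]
midpoint -0.5: p = 4.375 > 0 → [-1, -0.5]

-0.5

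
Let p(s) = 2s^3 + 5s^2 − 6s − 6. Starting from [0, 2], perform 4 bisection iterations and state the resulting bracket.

p(1) = -5 < 0, so the root lies in [1, 2]
p(1.5) = 3 > 0, so the root lies in [1, 1.5]
p(1.25) = -1.78125 < 0, so the root lies in [1.25, 1.5]
p(1.375) = 0.4023 > 0, so the root lies in [1.25, 1.375]

[1.25, 1.375]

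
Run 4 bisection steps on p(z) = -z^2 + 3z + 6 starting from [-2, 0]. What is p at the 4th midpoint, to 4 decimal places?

p(-1) = 2 > 0, so the root lies in [-2, -1]
p(-1.5) = -0.75 < 0, so the root lies in [-1.5, -1]
p(-1.25) = 0.6875 > 0, so the root lies in [-1.5, -1.25]
p(-1.375) = -0.0156 < 0, so the root lies in [-1.375, -1.25]

-0.0156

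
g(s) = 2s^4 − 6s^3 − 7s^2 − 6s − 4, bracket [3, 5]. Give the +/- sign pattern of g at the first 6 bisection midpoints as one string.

midpoint 4: g = -12 < 0 → [4, 5]
midpoint 4.5: g = 100.625 > 0 → [4, 4.5]
midpoint 4.25: g = 35.976562 > 0 → [4, 4.25]
midpoint 4.125: g = 10.0669 > 0 → [4, 4.125]
midpoint 4.0625: g = -1.4272 < 0 → [4.0625, 4.125]
midpoint 4.09375: g = 4.2022 > 0 → [4.0625, 4.09375]

-+++-+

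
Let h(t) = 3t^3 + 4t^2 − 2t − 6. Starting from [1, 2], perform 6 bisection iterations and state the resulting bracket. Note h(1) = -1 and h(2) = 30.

[1.0625, 1.078125]

midpoint 1.5: h = 10.125 > 0 → [1, 1.5]
midpoint 1.25: h = 3.609375 > 0 → [1, 1.25]
midpoint 1.125: h = 1.083984 > 0 → [1, 1.125]
midpoint 1.0625: h = -0.011 < 0 → [1.0625, 1.125]
midpoint 1.09375: h = 0.523 > 0 → [1.0625, 1.09375]
midpoint 1.078125: h = 0.2527 > 0 → [1.0625, 1.078125]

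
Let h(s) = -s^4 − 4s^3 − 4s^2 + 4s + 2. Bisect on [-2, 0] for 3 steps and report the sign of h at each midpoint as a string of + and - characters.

--+

m = -1, h(m) = -3 (−); new bracket [-1, 0]
m = -0.5, h(m) = -0.5625 (−); new bracket [-0.5, 0]
m = -0.25, h(m) = 0.808594 (+); new bracket [-0.5, -0.25]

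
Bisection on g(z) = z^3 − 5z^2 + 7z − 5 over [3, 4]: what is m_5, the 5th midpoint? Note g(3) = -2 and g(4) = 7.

3.34375

m = 3.5, g(m) = 1.125 (+); new bracket [3, 3.5]
m = 3.25, g(m) = -0.734375 (−); new bracket [3.25, 3.5]
m = 3.375, g(m) = 0.115234 (+); new bracket [3.25, 3.375]
m = 3.3125, g(m) = -0.3289 (−); new bracket [3.3125, 3.375]
m = 3.34375, g(m) = -0.1117 (−); new bracket [3.34375, 3.375]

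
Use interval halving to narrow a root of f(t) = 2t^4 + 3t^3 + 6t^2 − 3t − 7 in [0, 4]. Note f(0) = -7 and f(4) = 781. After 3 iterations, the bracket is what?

m = 2, f(m) = 67 (+); new bracket [0, 2]
m = 1, f(m) = 1 (+); new bracket [0, 1]
m = 0.5, f(m) = -6.5 (−); new bracket [0.5, 1]

[0.5, 1]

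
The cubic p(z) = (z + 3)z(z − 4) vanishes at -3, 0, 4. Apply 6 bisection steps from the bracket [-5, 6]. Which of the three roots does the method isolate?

z = 0.5 gives p = -6.125, negative; keep [0.5, 6]
z = 3.25 gives p = -15.234375, negative; keep [3.25, 6]
z = 4.625 gives p = 22.041016, positive; keep [3.25, 4.625]
z = 3.9375 gives p = -1.7073, negative; keep [3.9375, 4.625]
z = 4.28125 gives p = 8.7674, positive; keep [3.9375, 4.28125]
z = 4.109375 gives p = 3.1954, positive; keep [3.9375, 4.109375]

4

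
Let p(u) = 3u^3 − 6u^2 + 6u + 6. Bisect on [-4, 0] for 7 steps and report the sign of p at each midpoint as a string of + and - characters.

--+--+-

p(-2) = -54 < 0, so the root lies in [-2, 0]
p(-1) = -9 < 0, so the root lies in [-1, 0]
p(-0.5) = 1.125 > 0, so the root lies in [-1, -0.5]
p(-0.75) = -3.1406 < 0, so the root lies in [-0.75, -0.5]
p(-0.625) = -0.8262 < 0, so the root lies in [-0.625, -0.5]
p(-0.5625) = 0.1926 > 0, so the root lies in [-0.625, -0.5625]
p(-0.59375) = -0.3057 < 0, so the root lies in [-0.59375, -0.5625]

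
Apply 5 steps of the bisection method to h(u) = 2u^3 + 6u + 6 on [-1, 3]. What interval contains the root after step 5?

m = 1, h(m) = 14 (+); new bracket [-1, 1]
m = 0, h(m) = 6 (+); new bracket [-1, 0]
m = -0.5, h(m) = 2.75 (+); new bracket [-1, -0.5]
m = -0.75, h(m) = 0.6562 (+); new bracket [-1, -0.75]
m = -0.875, h(m) = -0.5898 (−); new bracket [-0.875, -0.75]

[-0.875, -0.75]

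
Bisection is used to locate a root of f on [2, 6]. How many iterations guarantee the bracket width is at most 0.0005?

13

Width after n steps is 4/2^n. Need 2^n ≥ 4/0.0005 = 8000.
2^12 = 4096 < 8000 ≤ 2^13 = 8192, so n = 13.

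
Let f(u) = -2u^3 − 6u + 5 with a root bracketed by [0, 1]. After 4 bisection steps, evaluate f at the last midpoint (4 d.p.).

m = 0.5, f(m) = 1.75 (+); new bracket [0.5, 1]
m = 0.75, f(m) = -0.34375 (−); new bracket [0.5, 0.75]
m = 0.625, f(m) = 0.761719 (+); new bracket [0.625, 0.75]
m = 0.6875, f(m) = 0.2251 (+); new bracket [0.6875, 0.75]

0.2251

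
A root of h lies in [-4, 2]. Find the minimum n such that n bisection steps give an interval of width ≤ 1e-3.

Width after n steps is 6/2^n. Need 2^n ≥ 6/1e-3 = 6000.
2^12 = 4096 < 6000 ≤ 2^13 = 8192, so n = 13.

13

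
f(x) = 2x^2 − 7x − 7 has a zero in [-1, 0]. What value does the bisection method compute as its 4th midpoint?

-0.8125

x = -0.5 gives f = -3, negative; keep [-1, -0.5]
x = -0.75 gives f = -0.625, negative; keep [-1, -0.75]
x = -0.875 gives f = 0.65625, positive; keep [-0.875, -0.75]
x = -0.8125 gives f = 0.0078, positive; keep [-0.8125, -0.75]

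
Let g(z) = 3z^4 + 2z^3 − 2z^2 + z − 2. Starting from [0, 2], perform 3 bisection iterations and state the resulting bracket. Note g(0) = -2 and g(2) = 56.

z = 1 gives g = 2, positive; keep [0, 1]
z = 0.5 gives g = -1.5625, negative; keep [0.5, 1]
z = 0.75 gives g = -0.582031, negative; keep [0.75, 1]

[0.75, 1]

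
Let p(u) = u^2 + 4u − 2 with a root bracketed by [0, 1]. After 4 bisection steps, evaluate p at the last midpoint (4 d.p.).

-0.0586

u = 0.5 gives p = 0.25, positive; keep [0, 0.5]
u = 0.25 gives p = -0.9375, negative; keep [0.25, 0.5]
u = 0.375 gives p = -0.359375, negative; keep [0.375, 0.5]
u = 0.4375 gives p = -0.0586, negative; keep [0.4375, 0.5]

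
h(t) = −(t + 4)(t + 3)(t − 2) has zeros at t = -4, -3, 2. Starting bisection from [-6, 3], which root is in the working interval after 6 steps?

2

t = -1.5 gives h = 13.125, positive; keep [-1.5, 3]
t = 0.75 gives h = 22.265625, positive; keep [0.75, 3]
t = 1.875 gives h = 3.580078, positive; keep [1.875, 3]
t = 2.4375 gives h = -15.3142, negative; keep [1.875, 2.4375]
t = 2.15625 gives h = -4.9599, negative; keep [1.875, 2.15625]
t = 2.015625 gives h = -0.4714, negative; keep [1.875, 2.015625]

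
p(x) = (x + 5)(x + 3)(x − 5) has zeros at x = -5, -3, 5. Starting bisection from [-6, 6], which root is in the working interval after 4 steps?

x = 0 gives p = -75, negative; keep [0, 6]
x = 3 gives p = -96, negative; keep [3, 6]
x = 4.5 gives p = -35.625, negative; keep [4.5, 6]
x = 5.25 gives p = 21.1406, positive; keep [4.5, 5.25]

5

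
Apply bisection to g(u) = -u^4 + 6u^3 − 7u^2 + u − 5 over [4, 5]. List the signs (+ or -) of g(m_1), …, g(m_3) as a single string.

u = 4.5 gives g = -5.5625, negative; keep [4, 4.5]
u = 4.25 gives g = 7.152344, positive; keep [4.25, 4.5]
u = 4.375 gives g = 1.468506, positive; keep [4.375, 4.5]

-++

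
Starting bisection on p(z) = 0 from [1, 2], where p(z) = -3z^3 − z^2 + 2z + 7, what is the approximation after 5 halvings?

1.40625

m = 1.5, p(m) = -2.375 (−); new bracket [1, 1.5]
m = 1.25, p(m) = 2.078125 (+); new bracket [1.25, 1.5]
m = 1.375, p(m) = 0.060547 (+); new bracket [1.375, 1.5]
m = 1.4375, p(m) = -1.1028 (−); new bracket [1.375, 1.4375]
m = 1.40625, p(m) = -0.5078 (−); new bracket [1.375, 1.40625]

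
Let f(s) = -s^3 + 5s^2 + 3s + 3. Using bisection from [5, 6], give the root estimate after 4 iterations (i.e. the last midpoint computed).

midpoint 5.5: f = 4.375 > 0 → [5.5, 6]
midpoint 5.75: f = -4.546875 < 0 → [5.5, 5.75]
midpoint 5.625: f = 0.099609 > 0 → [5.625, 5.75]
midpoint 5.6875: f = -2.1765 < 0 → [5.625, 5.6875]

5.6875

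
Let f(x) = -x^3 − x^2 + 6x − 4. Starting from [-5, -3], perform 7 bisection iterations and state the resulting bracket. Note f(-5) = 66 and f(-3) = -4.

f(-4) = 20 > 0, so the root lies in [-4, -3]
f(-3.5) = 5.625 > 0, so the root lies in [-3.5, -3]
f(-3.25) = 0.265625 > 0, so the root lies in [-3.25, -3]
f(-3.125) = -1.998 < 0, so the root lies in [-3.25, -3.125]
f(-3.1875) = -0.8997 < 0, so the root lies in [-3.25, -3.1875]
f(-3.21875) = -0.3255 < 0, so the root lies in [-3.25, -3.21875]
f(-3.234375) = -0.032 < 0, so the root lies in [-3.25, -3.234375]

[-3.25, -3.234375]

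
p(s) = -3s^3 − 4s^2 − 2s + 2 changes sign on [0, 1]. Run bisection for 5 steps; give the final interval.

[0.4375, 0.46875]

midpoint 0.5: p = -0.375 < 0 → [0, 0.5]
midpoint 0.25: p = 1.203125 > 0 → [0.25, 0.5]
midpoint 0.375: p = 0.529297 > 0 → [0.375, 0.5]
midpoint 0.4375: p = 0.1082 > 0 → [0.4375, 0.5]
midpoint 0.46875: p = -0.1254 < 0 → [0.4375, 0.46875]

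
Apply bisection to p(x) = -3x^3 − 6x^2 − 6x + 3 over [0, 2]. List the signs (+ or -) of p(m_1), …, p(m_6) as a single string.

x = 1 gives p = -12, negative; keep [0, 1]
x = 0.5 gives p = -1.875, negative; keep [0, 0.5]
x = 0.25 gives p = 1.078125, positive; keep [0.25, 0.5]
x = 0.375 gives p = -0.252, negative; keep [0.25, 0.375]
x = 0.3125 gives p = 0.4475, positive; keep [0.3125, 0.375]
x = 0.34375 gives p = 0.1067, positive; keep [0.34375, 0.375]

--+-++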